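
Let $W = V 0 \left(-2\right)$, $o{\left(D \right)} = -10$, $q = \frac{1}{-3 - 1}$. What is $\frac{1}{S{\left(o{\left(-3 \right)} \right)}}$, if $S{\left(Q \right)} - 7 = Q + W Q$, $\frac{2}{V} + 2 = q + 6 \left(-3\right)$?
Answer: $- \frac{1}{3} \approx -0.33333$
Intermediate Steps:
$q = - \frac{1}{4}$ ($q = \frac{1}{-4} = - \frac{1}{4} \approx -0.25$)
$V = - \frac{8}{81}$ ($V = \frac{2}{-2 + \left(- \frac{1}{4} + 6 \left(-3\right)\right)} = \frac{2}{-2 - \frac{73}{4}} = \frac{2}{- \frac{81}{4}} = 2 \left(- \frac{4}{81}\right) = - \frac{8}{81} \approx -0.098765$)
$W = 0$ ($W = \left(- \frac{8}{81}\right) 0 \left(-2\right) = 0 \left(-2\right) = 0$)
$S{\left(Q \right)} = 7 + Q$ ($S{\left(Q \right)} = 7 + \left(Q + 0 Q\right) = 7 + \left(Q + 0\right) = 7 + Q$)
$\frac{1}{S{\left(o{\left(-3 \right)} \right)}} = \frac{1}{7 - 10} = \frac{1}{-3} = - \frac{1}{3}$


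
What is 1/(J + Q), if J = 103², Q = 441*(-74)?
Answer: -1/22025 ≈ -4.5403e-5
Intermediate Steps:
Q = -32634
J = 10609
1/(J + Q) = 1/(10609 - 32634) = 1/(-22025) = -1/22025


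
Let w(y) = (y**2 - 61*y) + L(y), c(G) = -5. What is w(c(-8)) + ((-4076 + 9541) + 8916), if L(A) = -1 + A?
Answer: 14705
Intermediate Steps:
w(y) = -1 + y**2 - 60*y (w(y) = (y**2 - 61*y) + (-1 + y) = -1 + y**2 - 60*y)
w(c(-8)) + ((-4076 + 9541) + 8916) = (-1 + (-5)**2 - 60*(-5)) + ((-4076 + 9541) + 8916) = (-1 + 25 + 300) + (5465 + 8916) = 324 + 14381 = 14705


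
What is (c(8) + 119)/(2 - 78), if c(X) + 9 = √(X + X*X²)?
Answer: -55/38 - √130/38 ≈ -1.7474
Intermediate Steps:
c(X) = -9 + √(X + X³) (c(X) = -9 + √(X + X*X²) = -9 + √(X + X³))
(c(8) + 119)/(2 - 78) = ((-9 + √(8 + 8³)) + 119)/(2 - 78) = ((-9 + √(8 + 512)) + 119)/(-76) = ((-9 + √520) + 119)*(-1/76) = ((-9 + 2*√130) + 119)*(-1/76) = (110 + 2*√130)*(-1/76) = -55/38 - √130/38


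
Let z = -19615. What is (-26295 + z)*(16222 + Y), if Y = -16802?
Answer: 26627800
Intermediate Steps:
(-26295 + z)*(16222 + Y) = (-26295 - 19615)*(16222 - 16802) = -45910*(-580) = 26627800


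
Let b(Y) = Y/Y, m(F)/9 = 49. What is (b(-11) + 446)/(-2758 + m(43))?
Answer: -447/2317 ≈ -0.19292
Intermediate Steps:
m(F) = 441 (m(F) = 9*49 = 441)
b(Y) = 1
(b(-11) + 446)/(-2758 + m(43)) = (1 + 446)/(-2758 + 441) = 447/(-2317) = 447*(-1/2317) = -447/2317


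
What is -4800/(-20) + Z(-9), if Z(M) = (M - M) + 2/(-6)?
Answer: 719/3 ≈ 239.67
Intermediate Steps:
Z(M) = -⅓ (Z(M) = 0 + 2*(-⅙) = 0 - ⅓ = -⅓)
-4800/(-20) + Z(-9) = -4800/(-20) - ⅓ = -4800*(-1)/20 - ⅓ = -60*(-4) - ⅓ = 240 - ⅓ = 719/3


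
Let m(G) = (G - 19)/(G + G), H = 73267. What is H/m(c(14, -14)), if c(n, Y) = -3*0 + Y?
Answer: 2051476/33 ≈ 62166.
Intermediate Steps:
c(n, Y) = Y (c(n, Y) = 0 + Y = Y)
m(G) = (-19 + G)/(2*G) (m(G) = (-19 + G)/((2*G)) = (-19 + G)*(1/(2*G)) = (-19 + G)/(2*G))
H/m(c(14, -14)) = 73267/(((1/2)*(-19 - 14)/(-14))) = 73267/(((1/2)*(-1/14)*(-33))) = 73267/(33/28) = 73267*(28/33) = 2051476/33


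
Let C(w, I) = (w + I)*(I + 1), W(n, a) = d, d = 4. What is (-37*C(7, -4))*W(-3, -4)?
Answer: 1332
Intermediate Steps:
W(n, a) = 4
C(w, I) = (1 + I)*(I + w) (C(w, I) = (I + w)*(1 + I) = (1 + I)*(I + w))
(-37*C(7, -4))*W(-3, -4) = -37*(-4 + 7 + (-4)² - 4*7)*4 = -37*(-4 + 7 + 16 - 28)*4 = -37*(-9)*4 = 333*4 = 1332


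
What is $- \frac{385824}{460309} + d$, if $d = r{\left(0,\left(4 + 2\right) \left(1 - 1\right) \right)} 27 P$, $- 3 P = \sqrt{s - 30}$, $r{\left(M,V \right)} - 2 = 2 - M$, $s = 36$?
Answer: $- \frac{385824}{460309} - 36 \sqrt{6} \approx -89.02$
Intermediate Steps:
$r{\left(M,V \right)} = 4 - M$ ($r{\left(M,V \right)} = 2 - \left(-2 + M\right) = 4 - M$)
$P = - \frac{\sqrt{6}}{3}$ ($P = - \frac{\sqrt{36 - 30}}{3} = - \frac{\sqrt{6}}{3} \approx -0.8165$)
$d = - 36 \sqrt{6}$ ($d = \left(4 - 0\right) 27 \left(- \frac{\sqrt{6}}{3}\right) = \left(4 + 0\right) 27 \left(- \frac{\sqrt{6}}{3}\right) = 4 \cdot 27 \left(- \frac{\sqrt{6}}{3}\right) = 108 \left(- \frac{\sqrt{6}}{3}\right) = - 36 \sqrt{6} \approx -88.182$)
$- \frac{385824}{460309} + d = - \frac{385824}{460309} - 36 \sqrt{6}$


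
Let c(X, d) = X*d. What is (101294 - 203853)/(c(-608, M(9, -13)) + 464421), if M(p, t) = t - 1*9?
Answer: -102559/477797 ≈ -0.21465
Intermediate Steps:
M(p, t) = -9 + t (M(p, t) = t - 9 = -9 + t)
(101294 - 203853)/(c(-608, M(9, -13)) + 464421) = (101294 - 203853)/(-608*(-9 - 13) + 464421) = -102559/(-608*(-22) + 464421) = -102559/(13376 + 464421) = -102559/477797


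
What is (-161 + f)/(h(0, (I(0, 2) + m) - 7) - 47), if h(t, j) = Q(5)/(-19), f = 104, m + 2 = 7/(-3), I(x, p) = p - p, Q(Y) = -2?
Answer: 361/297 ≈ 1.2155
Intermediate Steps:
I(x, p) = 0
m = -13/3 (m = -2 + 7/(-3) = -2 + 7*(-1/3) = -2 - 7/3 = -13/3 ≈ -4.3333)
h(t, j) = 2/19 (h(t, j) = -2/(-19) = -2*(-1/19) = 2/19)
(-161 + f)/(h(0, (I(0, 2) + m) - 7) - 47) = (-161 + 104)/(2/19 - 47) = -57/(-891/19) = -57*(-19/891) = 361/297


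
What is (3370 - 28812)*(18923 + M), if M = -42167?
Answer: 591373848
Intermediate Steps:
(3370 - 28812)*(18923 + M) = (3370 - 28812)*(18923 - 42167) = -25442*(-23244) = 591373848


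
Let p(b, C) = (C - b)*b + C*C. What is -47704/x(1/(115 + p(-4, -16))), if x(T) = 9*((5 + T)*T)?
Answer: -1046870243/2358 ≈ -4.4397e+5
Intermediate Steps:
p(b, C) = C² + b*(C - b) (p(b, C) = b*(C - b) + C² = C² + b*(C - b))
x(T) = 9*T*(5 + T) (x(T) = 9*(T*(5 + T)) = 9*T*(5 + T))
-47704/x(1/(115 + p(-4, -16))) = -47704*(115 + ((-16)² - 1*(-4)² - 16*(-4)))/(9*(5 + 1/(115 + ((-16)² - 1*(-4)² - 16*(-4))))) = -47704*(115 + (256 - 1*16 + 64))/(9*(5 + 1/(115 + (256 - 1*16 + 64)))) = -47704*(115 + (256 - 16 + 64))/(9*(5 + 1/(115 + (256 - 16 + 64)))) = -47704*(115 + 304)/(9*(5 + 1/(115 + 304))) = -47704*419/(9*(5 + 1/419)) = -47704/(9*(1/419)*(2096/419)) = -47704/18864/175561 = -47704*175561/18864 = -1046870243/2358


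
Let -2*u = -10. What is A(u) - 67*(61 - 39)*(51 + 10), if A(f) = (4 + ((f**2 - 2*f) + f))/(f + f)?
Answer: -449558/5 ≈ -89912.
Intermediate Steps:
u = 5 (u = -1/2*(-10) = 5)
A(f) = (4 + f**2 - f)/(2*f) (A(f) = (4 + (f**2 - f))/((2*f)) = (4 + f**2 - f)*(1/(2*f)) = (4 + f**2 - f)/(2*f))
A(u) - 67*(61 - 39)*(51 + 10) = (1/2)*(4 + 5*(-1 + 5))/5 - 67*(61 - 39)*(51 + 10) = (1/2)*(1/5)*(4 + 5*4) - 1474*61 = (1/2)*(1/5)*(4 + 20) - 67*1342 = (1/2)*(1/5)*24 - 89914 = 12/5 - 89914 = -449558/5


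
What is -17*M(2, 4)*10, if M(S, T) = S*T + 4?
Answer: -2040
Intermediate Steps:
M(S, T) = 4 + S*T
-17*M(2, 4)*10 = -17*(4 + 2*4)*10 = -17*(4 + 8)*10 = -17*12*10 = -204*10 = -2040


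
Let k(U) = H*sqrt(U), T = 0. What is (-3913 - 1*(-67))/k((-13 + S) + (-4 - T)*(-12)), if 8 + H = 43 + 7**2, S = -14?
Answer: -641*sqrt(21)/294 ≈ -9.9913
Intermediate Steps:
H = 84 (H = -8 + (43 + 7**2) = -8 + (43 + 49) = -8 + 92 = 84)
k(U) = 84*sqrt(U)
(-3913 - 1*(-67))/k((-13 + S) + (-4 - T)*(-12)) = (-3913 - 1*(-67))/((84*sqrt((-13 - 14) + (-4 - 1*0)*(-12)))) = (-3913 + 67)/((84*sqrt(-27 + (-4 + 0)*(-12)))) = -3846*1/(84*sqrt(-27 - 4*(-12))) = -3846*1/(84*sqrt(-27 + 48)) = -3846*sqrt(21)/1764 = -641*sqrt(21)/294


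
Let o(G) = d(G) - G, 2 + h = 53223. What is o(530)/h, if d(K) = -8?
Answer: -538/53221 ≈ -0.010109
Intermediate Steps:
h = 53221 (h = -2 + 53223 = 53221)
o(G) = -8 - G
o(530)/h = (-8 - 1*530)/53221 = (-8 - 530)*(1/53221) = -538*1/53221 = -538/53221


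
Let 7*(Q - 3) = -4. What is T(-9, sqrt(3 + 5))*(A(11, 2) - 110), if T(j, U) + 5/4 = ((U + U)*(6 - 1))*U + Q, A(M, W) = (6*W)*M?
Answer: 25003/14 ≈ 1785.9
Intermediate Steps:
Q = 17/7 (Q = 3 + (1/7)*(-4) = 3 - 4/7 = 17/7 ≈ 2.4286)
A(M, W) = 6*M*W
T(j, U) = 33/28 + 10*U**2 (T(j, U) = -5/4 + (((U + U)*(6 - 1))*U + 17/7) = -5/4 + (((2*U)*5)*U + 17/7) = -5/4 + ((10*U)*U + 17/7) = -5/4 + (10*U**2 + 17/7) = -5/4 + (17/7 + 10*U**2) = 33/28 + 10*U**2)
T(-9, sqrt(3 + 5))*(A(11, 2) - 110) = (33/28 + 10*(sqrt(3 + 5))**2)*(6*11*2 - 110) = (33/28 + 10*(sqrt(8))**2)*(132 - 110) = (33/28 + 10*(2*sqrt(2))**2)*22 = (33/28 + 10*8)*22 = (33/28 + 80)*22 = (2273/28)*22 = 25003/14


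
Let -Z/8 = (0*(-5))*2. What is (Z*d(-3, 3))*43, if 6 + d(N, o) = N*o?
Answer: 0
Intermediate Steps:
Z = 0 (Z = -8*0*(-5)*2 = -0*2 = -8*0 = 0)
d(N, o) = -6 + N*o
(Z*d(-3, 3))*43 = (0*(-6 - 3*3))*43 = (0*(-6 - 9))*43 = (0*(-15))*43 = 0*43 = 0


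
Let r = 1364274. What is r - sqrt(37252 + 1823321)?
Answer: 1364274 - sqrt(1860573) ≈ 1.3629e+6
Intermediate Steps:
r - sqrt(37252 + 1823321) = 1364274 - sqrt(37252 + 1823321) = 1364274 - sqrt(1860573)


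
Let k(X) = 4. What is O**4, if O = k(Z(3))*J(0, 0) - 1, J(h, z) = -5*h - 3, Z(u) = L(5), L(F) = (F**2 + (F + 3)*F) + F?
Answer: 28561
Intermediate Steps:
L(F) = F + F**2 + F*(3 + F) (L(F) = (F**2 + (3 + F)*F) + F = (F**2 + F*(3 + F)) + F = F + F**2 + F*(3 + F))
Z(u) = 70 (Z(u) = 2*5*(2 + 5) = 2*5*7 = 70)
J(h, z) = -3 - 5*h
O = -13 (O = 4*(-3 - 5*0) - 1 = 4*(-3 + 0) - 1 = 4*(-3) - 1 = -12 - 1 = -13)
O**4 = (-13)**4 = 28561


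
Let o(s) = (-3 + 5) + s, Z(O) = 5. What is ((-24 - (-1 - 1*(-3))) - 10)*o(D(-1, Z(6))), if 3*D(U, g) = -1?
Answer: -60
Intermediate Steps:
D(U, g) = -⅓ (D(U, g) = (⅓)*(-1) = -⅓)
o(s) = 2 + s
((-24 - (-1 - 1*(-3))) - 10)*o(D(-1, Z(6))) = ((-24 - (-1 - 1*(-3))) - 10)*(2 - ⅓) = ((-24 - (-1 + 3)) - 10)*(5/3) = ((-24 - 1*2) - 10)*(5/3) = ((-24 - 2) - 10)*(5/3) = (-26 - 10)*(5/3) = -36*5/3 = -60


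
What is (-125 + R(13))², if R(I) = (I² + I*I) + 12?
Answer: 50625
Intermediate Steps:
R(I) = 12 + 2*I² (R(I) = (I² + I²) + 12 = 2*I² + 12 = 12 + 2*I²)
(-125 + R(13))² = (-125 + (12 + 2*13²))² = (-125 + (12 + 2*169))² = (-125 + (12 + 338))² = (-125 + 350)² = 225² = 50625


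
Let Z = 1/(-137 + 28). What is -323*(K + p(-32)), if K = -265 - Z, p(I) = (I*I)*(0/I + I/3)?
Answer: 1181651572/327 ≈ 3.6136e+6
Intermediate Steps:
p(I) = I³/3 (p(I) = I²*(0 + I*(⅓)) = I²*(0 + I/3) = I²*(I/3) = I³/3)
Z = -1/109 (Z = 1/(-109) = -1/109 ≈ -0.0091743)
K = -28884/109 (K = -265 - 1*(-1/109) = -265 + 1/109 = -28884/109 ≈ -264.99)
-323*(K + p(-32)) = -323*(-28884/109 + (⅓)*(-32)³) = -323*(-28884/109 + (⅓)*(-32768)) = -323*(-28884/109 - 32768/3) = -323*(-3658364/327) = 1181651572/327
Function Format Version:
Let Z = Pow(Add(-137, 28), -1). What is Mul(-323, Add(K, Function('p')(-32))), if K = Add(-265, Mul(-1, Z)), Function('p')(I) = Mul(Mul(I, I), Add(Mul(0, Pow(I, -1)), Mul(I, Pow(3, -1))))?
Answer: Rational(1181651572, 327) ≈ 3.6136e+6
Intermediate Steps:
Function('p')(I) = Mul(Rational(1, 3), Pow(I, 3)) (Function('p')(I) = Mul(Pow(I, 2), Add(0, Mul(I, Rational(1, 3)))) = Mul(Pow(I, 2), Add(0, Mul(Rational(1, 3), I))) = Mul(Pow(I, 2), Mul(Rational(1, 3), I)) = Mul(Rational(1, 3), Pow(I, 3)))
Z = Rational(-1, 109) (Z = Pow(-109, -1) = Rational(-1, 109) ≈ -0.0091743)
K = Rational(-28884, 109) (K = Add(-265, Mul(-1, Rational(-1, 109))) = Add(-265, Rational(1, 109)) = Rational(-28884, 109) ≈ -264.99)
Mul(-323, Add(K, Function('p')(-32))) = Mul(-323, Add(Rational(-28884, 109), Mul(Rational(1, 3), Pow(-32, 3)))) = Mul(-323, Add(Rational(-28884, 109), Mul(Rational(1, 3), -32768))) = Mul(-323, Add(Rational(-28884, 109), Rational(-32768, 3))) = Mul(-323, Rational(-3658364, 327)) = Rational(1181651572, 327)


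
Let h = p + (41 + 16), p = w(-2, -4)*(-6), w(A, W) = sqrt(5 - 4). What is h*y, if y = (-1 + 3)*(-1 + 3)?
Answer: 204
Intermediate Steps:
w(A, W) = 1 (w(A, W) = sqrt(1) = 1)
p = -6 (p = 1*(-6) = -6)
h = 51 (h = -6 + (41 + 16) = -6 + 57 = 51)
y = 4 (y = 2*2 = 4)
h*y = 51*4 = 204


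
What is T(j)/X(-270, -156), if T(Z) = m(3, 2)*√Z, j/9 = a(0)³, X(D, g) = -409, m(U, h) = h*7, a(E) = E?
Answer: 0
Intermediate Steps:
m(U, h) = 7*h
j = 0 (j = 9*0³ = 9*0 = 0)
T(Z) = 14*√Z (T(Z) = (7*2)*√Z = 14*√Z)
T(j)/X(-270, -156) = (14*√0)/(-409) = (14*0)*(-1/409) = 0*(-1/409) = 0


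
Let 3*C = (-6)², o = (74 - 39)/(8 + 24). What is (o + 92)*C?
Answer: 8937/8 ≈ 1117.1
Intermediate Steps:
o = 35/32 ≈ 1.0938
C = 12 (C = (⅓)*(-6)² = (⅓)*36 = 12)
(o + 92)*C = (35/32 + 92)*12 = (2979/32)*12 = 8937/8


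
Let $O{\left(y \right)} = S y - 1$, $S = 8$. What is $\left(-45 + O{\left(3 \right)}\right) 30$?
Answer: $-660$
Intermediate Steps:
$O{\left(y \right)} = -1 + 8 y$ ($O{\left(y \right)} = 8 y - 1 = -1 + 8 y$)
$\left(-45 + O{\left(3 \right)}\right) 30 = \left(-45 + \left(-1 + 8 \cdot 3\right)\right) 30 = \left(-45 + \left(-1 + 24\right)\right) 30 = \left(-45 + 23\right) 30 = \left(-22\right) 30 = -660$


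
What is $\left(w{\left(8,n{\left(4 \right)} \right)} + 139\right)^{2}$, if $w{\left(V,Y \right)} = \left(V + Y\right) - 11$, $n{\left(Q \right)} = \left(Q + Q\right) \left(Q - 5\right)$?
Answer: $16384$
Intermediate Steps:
$n{\left(Q \right)} = 2 Q \left(-5 + Q\right)$
$w{\left(V,Y \right)} = -11 + V + Y$
$\left(w{\left(8,n{\left(4 \right)} \right)} + 139\right)^{2} = \left(\left(-11 + 8 + 2 \cdot 4 \left(-5 + 4\right)\right) + 139\right)^{2} = \left(\left(-11 + 8 + 2 \cdot 4 \left(-1\right)\right) + 139\right)^{2} = \left(\left(-11 + 8 - 8\right) + 139\right)^{2} = \left(-11 + 139\right)^{2} = 128^{2} = 16384$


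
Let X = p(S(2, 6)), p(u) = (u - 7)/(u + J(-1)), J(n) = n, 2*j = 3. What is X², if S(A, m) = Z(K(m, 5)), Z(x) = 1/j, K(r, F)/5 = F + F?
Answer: 361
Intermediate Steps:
j = 3/2 (j = (½)*3 = 3/2 ≈ 1.5000)
K(r, F) = 10*F (K(r, F) = 5*(F + F) = 5*(2*F) = 10*F)
Z(x) = ⅔ (Z(x) = 1/(3/2) = ⅔)
S(A, m) = ⅔
p(u) = (-7 + u)/(-1 + u) (p(u) = (u - 7)/(u - 1) = (-7 + u)/(-1 + u))
X = 19 (X = (-7 + ⅔)/(-1 + ⅔) = -19/3/(-⅓) = -3*(-19/3) = 19)
X² = 19² = 361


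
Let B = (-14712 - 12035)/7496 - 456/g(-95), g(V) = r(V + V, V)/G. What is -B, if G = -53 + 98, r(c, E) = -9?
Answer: -17064133/7496 ≈ -2276.4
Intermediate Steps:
G = 45
g(V) = -1/5 (g(V) = -9/45 = -9*1/45 = -1/5)
B = 17064133/7496 (B = (-14712 - 12035)/7496 - 456/(-1/5) = -26747*1/7496 - 456*(-5) = -26747/7496 + 2280 = 17064133/7496 ≈ 2276.4)
-B = -1*17064133/7496 = -17064133/7496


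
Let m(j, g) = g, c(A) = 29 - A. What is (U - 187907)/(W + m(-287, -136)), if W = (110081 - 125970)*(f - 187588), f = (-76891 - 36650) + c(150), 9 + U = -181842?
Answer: -184879/2393280557 ≈ -7.7249e-5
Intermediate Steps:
U = -181851 (U = -9 - 181842 = -181851)
f = -113662 (f = (-76891 - 36650) + (29 - 1*150) = -113541 + (29 - 150) = -113541 - 121 = -113662)
W = 4786561250 (W = (110081 - 125970)*(-113662 - 187588) = -15889*(-301250) = 4786561250)
(U - 187907)/(W + m(-287, -136)) = (-181851 - 187907)/(4786561250 - 136) = -369758/4786561114 = -369758*1/4786561114 = -184879/2393280557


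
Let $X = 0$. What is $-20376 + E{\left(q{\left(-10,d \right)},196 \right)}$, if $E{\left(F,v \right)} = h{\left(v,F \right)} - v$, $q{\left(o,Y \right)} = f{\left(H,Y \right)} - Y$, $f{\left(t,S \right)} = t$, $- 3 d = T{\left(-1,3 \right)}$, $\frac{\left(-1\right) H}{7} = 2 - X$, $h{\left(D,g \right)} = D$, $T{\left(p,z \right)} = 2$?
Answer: $-20376$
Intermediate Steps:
$H = -14$ ($H = - 7 \left(2 - 0\right) = - 7 \left(2 + 0\right) = \left(-7\right) 2 = -14$)
$d = - \frac{2}{3}$ ($d = \left(- \frac{1}{3}\right) 2 = - \frac{2}{3} \approx -0.66667$)
$q{\left(o,Y \right)} = -14 - Y$
$E{\left(F,v \right)} = 0$ ($E{\left(F,v \right)} = v - v = 0$)
$-20376 + E{\left(q{\left(-10,d \right)},196 \right)} = -20376 + 0 = -20376$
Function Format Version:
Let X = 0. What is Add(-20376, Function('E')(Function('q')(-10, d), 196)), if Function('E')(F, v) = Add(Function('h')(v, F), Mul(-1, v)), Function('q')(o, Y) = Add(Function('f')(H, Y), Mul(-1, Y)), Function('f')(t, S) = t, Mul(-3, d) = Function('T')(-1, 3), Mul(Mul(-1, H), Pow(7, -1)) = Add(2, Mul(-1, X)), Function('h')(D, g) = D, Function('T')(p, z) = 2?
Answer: -20376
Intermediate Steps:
H = -14 (H = Mul(-7, Add(2, Mul(-1, 0))) = Mul(-7, Add(2, 0)) = Mul(-7, 2) = -14)
d = Rational(-2, 3) (d = Mul(Rational(-1, 3), 2) = Rational(-2, 3) ≈ -0.66667)
Function('q')(o, Y) = Add(-14, Mul(-1, Y))
Function('E')(F, v) = 0 (Function('E')(F, v) = Add(v, Mul(-1, v)) = 0)
Add(-20376, Function('E')(Function('q')(-10, d), 196)) = Add(-20376, 0) = -20376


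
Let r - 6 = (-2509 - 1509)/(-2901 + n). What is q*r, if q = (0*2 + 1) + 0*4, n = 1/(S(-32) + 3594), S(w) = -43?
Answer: 38038309/5150725 ≈ 7.3850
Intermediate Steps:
n = 1/3551 (n = 1/(-43 + 3594) = 1/3551 ≈ 0.00028161)
q = 1 (q = (0 + 1) + 0 = 1 + 0 = 1)
r = 38038309/5150725 (r = 6 + (-2509 - 1509)/(-2901 + 1/3551) = 6 - 4018/(-10301450/3551) = 6 - 4018*(-3551/10301450) = 6 + 7133959/5150725 = 38038309/5150725 ≈ 7.3850)
q*r = 1*(38038309/5150725) = 38038309/5150725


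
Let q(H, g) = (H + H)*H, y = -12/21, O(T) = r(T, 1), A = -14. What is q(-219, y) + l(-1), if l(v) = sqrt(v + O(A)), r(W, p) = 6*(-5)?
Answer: 95922 + I*sqrt(31) ≈ 95922.0 + 5.5678*I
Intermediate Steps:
r(W, p) = -30
O(T) = -30
y = -4/7 (y = -12*1/21 = -4/7 ≈ -0.57143)
q(H, g) = 2*H**2 (q(H, g) = (2*H)*H = 2*H**2)
l(v) = sqrt(-30 + v) (l(v) = sqrt(v - 30) = sqrt(-30 + v))
q(-219, y) + l(-1) = 2*(-219)**2 + sqrt(-30 - 1) = 2*47961 + sqrt(-31) = 95922 + I*sqrt(31)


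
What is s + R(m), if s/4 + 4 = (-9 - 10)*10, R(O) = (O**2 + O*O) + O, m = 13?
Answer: -425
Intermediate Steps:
R(O) = O + 2*O**2 (R(O) = (O**2 + O**2) + O = 2*O**2 + O = O + 2*O**2)
s = -776 (s = -16 + 4*((-9 - 10)*10) = -16 + 4*(-19*10) = -16 + 4*(-190) = -16 - 760 = -776)
s + R(m) = -776 + 13*(1 + 2*13) = -776 + 13*(1 + 26) = -776 + 13*27 = -776 + 351 = -425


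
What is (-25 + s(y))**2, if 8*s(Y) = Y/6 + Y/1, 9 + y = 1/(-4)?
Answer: 25593481/36864 ≈ 694.27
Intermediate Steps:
y = -37/4 (y = -9 + 1/(-4) = -9 - 1/4 = -37/4 ≈ -9.2500)
s(Y) = 7*Y/48 (s(Y) = (Y/6 + Y/1)/8 = (Y*(1/6) + Y*1)/8 = (Y/6 + Y)/8 = (7*Y/6)/8 = 7*Y/48)
(-25 + s(y))**2 = (-25 + (7/48)*(-37/4))**2 = (-25 - 259/192)**2 = (-5059/192)**2 = 25593481/36864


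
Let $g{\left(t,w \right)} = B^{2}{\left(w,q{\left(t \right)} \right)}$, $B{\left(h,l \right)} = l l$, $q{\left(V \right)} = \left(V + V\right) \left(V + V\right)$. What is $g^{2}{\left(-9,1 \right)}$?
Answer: $121439531096594251776$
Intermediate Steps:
$q{\left(V \right)} = 4 V^{2}$ ($q{\left(V \right)} = 2 V 2 V = 4 V^{2}$)
$B{\left(h,l \right)} = l^{2}$
$g{\left(t,w \right)} = 256 t^{8}$ ($g{\left(t,w \right)} = \left(\left(4 t^{2}\right)^{2}\right)^{2} = \left(16 t^{4}\right)^{2} = 256 t^{8}$)
$g^{2}{\left(-9,1 \right)} = \left(256 \left(-9\right)^{8}\right)^{2} = \left(256 \cdot 43046721\right)^{2} = 11019960576^{2} = 121439531096594251776$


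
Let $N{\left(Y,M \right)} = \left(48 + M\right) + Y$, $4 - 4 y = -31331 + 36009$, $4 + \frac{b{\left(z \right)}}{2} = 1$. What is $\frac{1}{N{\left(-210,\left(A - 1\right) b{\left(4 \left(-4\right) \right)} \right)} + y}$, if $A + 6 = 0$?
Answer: $- \frac{2}{2577} \approx -0.0007761$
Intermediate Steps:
$A = -6$ ($A = -6 + 0 = -6$)
$b{\left(z \right)} = -6$ ($b{\left(z \right)} = -8 + 2 \cdot 1 = -8 + 2 = -6$)
$y = - \frac{2337}{2}$ ($y = 1 - \frac{-31331 + 36009}{4} = 1 - \frac{2339}{2} = - \frac{2337}{2} \approx -1168.5$)
$N{\left(Y,M \right)} = 48 + M + Y$
$\frac{1}{N{\left(-210,\left(A - 1\right) b{\left(4 \left(-4\right) \right)} \right)} + y} = \frac{1}{\left(48 + \left(-6 - 1\right) \left(-6\right) - 210\right) - \frac{2337}{2}} = \frac{1}{\left(48 - -42 - 210\right) - \frac{2337}{2}} = \frac{1}{\left(48 + 42 - 210\right) - \frac{2337}{2}} = \frac{1}{-120 - \frac{2337}{2}} = \frac{1}{- \frac{2577}{2}} = - \frac{2}{2577}$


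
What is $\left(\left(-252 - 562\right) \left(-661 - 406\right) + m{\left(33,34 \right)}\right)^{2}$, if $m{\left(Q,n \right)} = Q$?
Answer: $754415582041$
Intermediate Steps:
$\left(\left(-252 - 562\right) \left(-661 - 406\right) + m{\left(33,34 \right)}\right)^{2} = \left(\left(-252 - 562\right) \left(-661 - 406\right) + 33\right)^{2} = \left(\left(-814\right) \left(-1067\right) + 33\right)^{2} = \left(868538 + 33\right)^{2} = 868571^{2} = 754415582041$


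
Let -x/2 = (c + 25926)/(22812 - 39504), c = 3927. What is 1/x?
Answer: 26/93 ≈ 0.27957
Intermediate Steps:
x = 93/26 (x = -2*(3927 + 25926)/(22812 - 39504) = -59706/(-16692) = -59706*(-1)/16692 = -2*(-93/52) = 93/26 ≈ 3.5769)
1/x = 1/(93/26) = 26/93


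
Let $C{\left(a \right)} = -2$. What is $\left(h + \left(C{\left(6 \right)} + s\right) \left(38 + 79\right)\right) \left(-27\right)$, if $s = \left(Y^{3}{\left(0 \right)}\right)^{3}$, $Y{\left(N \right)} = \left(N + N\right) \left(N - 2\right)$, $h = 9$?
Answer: $6075$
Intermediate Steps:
$Y{\left(N \right)} = 2 N \left(-2 + N\right)$
$s = 0$ ($s = \left(\left(2 \cdot 0 \left(-2 + 0\right)\right)^{3}\right)^{3} = \left(\left(2 \cdot 0 \left(-2\right)\right)^{3}\right)^{3} = \left(0^{3}\right)^{3} = 0^{3} = 0$)
$\left(h + \left(C{\left(6 \right)} + s\right) \left(38 + 79\right)\right) \left(-27\right) = \left(9 + \left(-2 + 0\right) \left(38 + 79\right)\right) \left(-27\right) = \left(9 - 234\right) \left(-27\right) = \left(-225\right) \left(-27\right) = 6075$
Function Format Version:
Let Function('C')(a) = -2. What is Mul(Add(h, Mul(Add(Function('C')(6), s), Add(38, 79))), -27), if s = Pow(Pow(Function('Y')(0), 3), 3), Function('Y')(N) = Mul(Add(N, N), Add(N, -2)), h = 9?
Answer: 6075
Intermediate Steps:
Function('Y')(N) = Mul(2, N, Add(-2, N)) (Function('Y')(N) = Mul(Mul(2, N), Add(-2, N)) = Mul(2, N, Add(-2, N)))
s = 0 (s = Pow(Pow(Mul(2, 0, Add(-2, 0)), 3), 3) = Pow(Pow(Mul(2, 0, -2), 3), 3) = Pow(Pow(0, 3), 3) = Pow(0, 3) = 0)
Mul(Add(h, Mul(Add(Function('C')(6), s), Add(38, 79))), -27) = Mul(Add(9, Mul(Add(-2, 0), Add(38, 79))), -27) = Mul(Add(9, Mul(-2, 117)), -27) = Mul(Add(9, -234), -27) = Mul(-225, -27) = 6075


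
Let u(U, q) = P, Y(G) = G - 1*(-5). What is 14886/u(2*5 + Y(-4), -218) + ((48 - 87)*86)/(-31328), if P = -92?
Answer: -58255005/360272 ≈ -161.70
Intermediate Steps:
Y(G) = 5 + G (Y(G) = G + 5 = 5 + G)
u(U, q) = -92
14886/u(2*5 + Y(-4), -218) + ((48 - 87)*86)/(-31328) = 14886/(-92) + ((48 - 87)*86)/(-31328) = 14886*(-1/92) - 39*86*(-1/31328) = -7443/46 - 3354*(-1/31328) = -7443/46 + 1677/15664 = -58255005/360272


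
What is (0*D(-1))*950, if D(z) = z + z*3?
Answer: 0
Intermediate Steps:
D(z) = 4*z (D(z) = z + 3*z = 4*z)
(0*D(-1))*950 = (0*(4*(-1)))*950 = (0*(-4))*950 = 0*950 = 0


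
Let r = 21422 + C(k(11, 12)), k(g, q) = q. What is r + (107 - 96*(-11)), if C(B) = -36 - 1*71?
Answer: 22478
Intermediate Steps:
C(B) = -107 (C(B) = -36 - 71 = -107)
r = 21315 (r = 21422 - 107 = 21315)
r + (107 - 96*(-11)) = 21315 + (107 - 96*(-11)) = 21315 + (107 + 1056) = 21315 + 1163 = 22478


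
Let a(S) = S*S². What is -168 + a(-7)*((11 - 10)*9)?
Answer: -3255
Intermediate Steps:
a(S) = S³
-168 + a(-7)*((11 - 10)*9) = -168 + (-7)³*((11 - 10)*9) = -168 - 343*9 = -168 - 3087 = -3255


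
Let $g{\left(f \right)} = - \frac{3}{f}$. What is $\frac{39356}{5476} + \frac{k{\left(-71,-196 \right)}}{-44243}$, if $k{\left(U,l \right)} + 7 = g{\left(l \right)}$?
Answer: $\frac{85322022053}{11871458732} \approx 7.1872$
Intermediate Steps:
$k{\left(U,l \right)} = -7 - \frac{3}{l}$
$\frac{39356}{5476} + \frac{k{\left(-71,-196 \right)}}{-44243} = \frac{39356}{5476} + \frac{-7 - \frac{3}{-196}}{-44243} = 39356 \cdot \frac{1}{5476} + \left(-7 - - \frac{3}{196}\right) \left(- \frac{1}{44243}\right) = \frac{9839}{1369} + \left(-7 + \frac{3}{196}\right) \left(- \frac{1}{44243}\right) = \frac{9839}{1369} - - \frac{1369}{8671628} = \frac{9839}{1369} + \frac{1369}{8671628} = \frac{85322022053}{11871458732}$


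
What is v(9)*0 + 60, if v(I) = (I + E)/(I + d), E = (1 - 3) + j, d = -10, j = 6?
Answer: 60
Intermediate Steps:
E = 4 (E = (1 - 3) + 6 = -2 + 6 = 4)
v(I) = (4 + I)/(-10 + I) (v(I) = (I + 4)/(I - 10) = (4 + I)/(-10 + I))
v(9)*0 + 60 = ((4 + 9)/(-10 + 9))*0 + 60 = (13/(-1))*0 + 60 = -1*13*0 + 60 = -13*0 + 60 = 0 + 60 = 60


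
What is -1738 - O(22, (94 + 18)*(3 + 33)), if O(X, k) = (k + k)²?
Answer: -65029834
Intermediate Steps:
O(X, k) = 4*k² (O(X, k) = (2*k)² = 4*k²)
-1738 - O(22, (94 + 18)*(3 + 33)) = -1738 - 4*((94 + 18)*(3 + 33))² = -1738 - 4*(112*36)² = -1738 - 4*4032² = -1738 - 4*16257024 = -1738 - 1*65028096 = -1738 - 65028096 = -65029834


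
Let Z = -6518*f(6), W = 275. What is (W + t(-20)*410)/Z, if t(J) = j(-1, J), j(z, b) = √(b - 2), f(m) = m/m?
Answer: -275/6518 - 205*I*√22/3259 ≈ -0.042191 - 0.29504*I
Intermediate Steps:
f(m) = 1
j(z, b) = √(-2 + b)
t(J) = √(-2 + J)
Z = -6518 (Z = -6518*1 = -6518)
(W + t(-20)*410)/Z = (275 + √(-2 - 20)*410)/(-6518) = (275 + √(-22)*410)*(-1/6518) = (275 + (I*√22)*410)*(-1/6518) = (275 + 410*I*√22)*(-1/6518) = -275/6518 - 205*I*√22/3259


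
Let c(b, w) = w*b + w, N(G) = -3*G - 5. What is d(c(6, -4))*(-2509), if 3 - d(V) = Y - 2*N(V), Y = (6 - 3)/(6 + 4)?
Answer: -4031963/10 ≈ -4.0320e+5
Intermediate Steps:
N(G) = -5 - 3*G
c(b, w) = w + b*w (c(b, w) = b*w + w = w + b*w)
Y = 3/10 ≈ 0.30000
d(V) = -73/10 - 6*V (d(V) = 3 - (3/10 - 2*(-5 - 3*V)) = 3 - (3/10 + (10 + 6*V)) = 3 - (103/10 + 6*V) = 3 + (-103/10 - 6*V) = -73/10 - 6*V)
d(c(6, -4))*(-2509) = (-73/10 - (-24)*(1 + 6))*(-2509) = (-73/10 - (-24)*7)*(-2509) = (-73/10 - 6*(-28))*(-2509) = (-73/10 + 168)*(-2509) = (1607/10)*(-2509) = -4031963/10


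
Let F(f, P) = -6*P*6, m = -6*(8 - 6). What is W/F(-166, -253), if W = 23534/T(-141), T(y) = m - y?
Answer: 11767/587466 ≈ 0.020030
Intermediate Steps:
m = -12 (m = -6*2 = -12)
F(f, P) = -36*P
T(y) = -12 - y
W = 23534/129 (W = 23534/(-12 - 1*(-141)) = 23534/(-12 + 141) = 23534/129 ≈ 182.43)
W/F(-166, -253) = 23534/(129*((-36*(-253)))) = (23534/129)/9108 = (23534/129)*(1/9108) = 11767/587466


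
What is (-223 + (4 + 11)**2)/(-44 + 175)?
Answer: 2/131 ≈ 0.015267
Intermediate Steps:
(-223 + (4 + 11)**2)/(-44 + 175) = (-223 + 15**2)/131 = (-223 + 225)*(1/131) = 2*(1/131) = 2/131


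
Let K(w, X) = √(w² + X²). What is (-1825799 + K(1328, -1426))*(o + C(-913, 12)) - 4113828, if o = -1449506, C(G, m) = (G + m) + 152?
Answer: 2647870014917 - 2900510*√949265 ≈ 2.6450e+12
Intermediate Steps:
C(G, m) = 152 + G + m
K(w, X) = √(X² + w²)
(-1825799 + K(1328, -1426))*(o + C(-913, 12)) - 4113828 = (-1825799 + √((-1426)² + 1328²))*(-1449506 + (152 - 913 + 12)) - 4113828 = (-1825799 + √(2033476 + 1763584))*(-1449506 - 749) - 4113828 = (-1825799 + √3797060)*(-1450255) - 4113828 = (-1825799 + 2*√949265)*(-1450255) - 4113828 = (2647874128745 - 2900510*√949265) - 4113828 = 2647870014917 - 2900510*√949265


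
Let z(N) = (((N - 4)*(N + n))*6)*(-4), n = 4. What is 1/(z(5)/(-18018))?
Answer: 1001/12 ≈ 83.417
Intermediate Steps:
z(N) = -24*(-4 + N)*(4 + N) (z(N) = (((N - 4)*(N + 4))*6)*(-4) = (((-4 + N)*(4 + N))*6)*(-4) = (6*(-4 + N)*(4 + N))*(-4) = -24*(-4 + N)*(4 + N))
1/(z(5)/(-18018)) = 1/((384 - 24*5²)/(-18018)) = 1/(-(384 - 24*25)/18018) = 1/(-(384 - 600)/18018) = 1/(-1/18018*(-216)) = 1/(12/1001) = 1001/12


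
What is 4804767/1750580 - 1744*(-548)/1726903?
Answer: 9970416859561/3023081853740 ≈ 3.2981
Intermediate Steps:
4804767/1750580 - 1744*(-548)/1726903 = 4804767*(1/1750580) + 955712*(1/1726903) = 4804767/1750580 + 955712/1726903 = 9970416859561/3023081853740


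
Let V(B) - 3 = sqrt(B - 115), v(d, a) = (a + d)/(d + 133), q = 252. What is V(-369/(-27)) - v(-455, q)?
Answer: 109/46 + 4*I*sqrt(57)/3 ≈ 2.3696 + 10.066*I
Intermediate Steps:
v(d, a) = (a + d)/(133 + d)
V(B) = 3 + sqrt(-115 + B) (V(B) = 3 + sqrt(B - 115) = 3 + sqrt(-115 + B))
V(-369/(-27)) - v(-455, q) = (3 + sqrt(-115 - 369/(-27))) - (252 - 455)/(133 - 455) = (3 + sqrt(-115 - 369*(-1/27))) - (-203)/(-322) = (3 + sqrt(-115 + 41/3)) - (-1)*(-203)/322 = (3 + sqrt(-304/3)) - 1*29/46 = (3 + 4*I*sqrt(57)/3) - 29/46 = 109/46 + 4*I*sqrt(57)/3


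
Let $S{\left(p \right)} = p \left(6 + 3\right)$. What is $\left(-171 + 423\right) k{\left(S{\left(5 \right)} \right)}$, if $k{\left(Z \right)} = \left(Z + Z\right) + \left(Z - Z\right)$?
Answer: $22680$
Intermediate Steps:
$S{\left(p \right)} = 9 p$ ($S{\left(p \right)} = p 9 = 9 p$)
$k{\left(Z \right)} = 2 Z$ ($k{\left(Z \right)} = 2 Z + 0 = 2 Z$)
$\left(-171 + 423\right) k{\left(S{\left(5 \right)} \right)} = \left(-171 + 423\right) 2 \cdot 9 \cdot 5 = 252 \cdot 2 \cdot 45 = 252 \cdot 90 = 22680$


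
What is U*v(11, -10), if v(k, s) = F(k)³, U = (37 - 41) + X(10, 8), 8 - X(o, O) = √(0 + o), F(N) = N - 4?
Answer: 1372 - 343*√10 ≈ 287.34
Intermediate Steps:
F(N) = -4 + N
X(o, O) = 8 - √o (X(o, O) = 8 - √(0 + o) = 8 - √o)
U = 4 - √10 (U = (37 - 41) + (8 - √10) = -4 + (8 - √10) = 4 - √10 ≈ 0.83772)
v(k, s) = (-4 + k)³
U*v(11, -10) = (4 - √10)*(-4 + 11)³ = (4 - √10)*7³ = (4 - √10)*343 = 1372 - 343*√10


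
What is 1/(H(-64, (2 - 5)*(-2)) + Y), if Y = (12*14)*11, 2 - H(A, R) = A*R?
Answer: 1/2234 ≈ 0.00044763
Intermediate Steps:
H(A, R) = 2 - A*R
Y = 1848 (Y = 168*11 = 1848)
1/(H(-64, (2 - 5)*(-2)) + Y) = 1/((2 - 1*(-64)*(2 - 5)*(-2)) + 1848) = 1/((2 - 1*(-64)*(-3*(-2))) + 1848) = 1/((2 - 1*(-64)*6) + 1848) = 1/((2 + 384) + 1848) = 1/(386 + 1848) = 1/2234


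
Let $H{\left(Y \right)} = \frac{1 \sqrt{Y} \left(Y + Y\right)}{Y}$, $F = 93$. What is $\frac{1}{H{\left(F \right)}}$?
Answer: $\frac{\sqrt{93}}{186} \approx 0.051848$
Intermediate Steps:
$H{\left(Y \right)} = 2 \sqrt{Y}$ ($H{\left(Y \right)} = \frac{\sqrt{Y} 2 Y}{Y} = \frac{2 Y^{\frac{3}{2}}}{Y} = 2 \sqrt{Y}$)
$\frac{1}{H{\left(F \right)}} = \frac{1}{2 \sqrt{93}} = \frac{\sqrt{93}}{186}$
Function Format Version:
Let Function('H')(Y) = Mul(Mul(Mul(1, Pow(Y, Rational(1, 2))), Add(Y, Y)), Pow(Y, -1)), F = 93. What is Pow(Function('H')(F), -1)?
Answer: Mul(Rational(1, 186), Pow(93, Rational(1, 2))) ≈ 0.051848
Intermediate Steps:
Function('H')(Y) = Mul(2, Pow(Y, Rational(1, 2))) (Function('H')(Y) = Mul(Mul(Pow(Y, Rational(1, 2)), Mul(2, Y)), Pow(Y, -1)) = Mul(Mul(2, Pow(Y, Rational(3, 2))), Pow(Y, -1)) = Mul(2, Pow(Y, Rational(1, 2))))
Pow(Function('H')(F), -1) = Pow(Mul(2, Pow(93, Rational(1, 2))), -1) = Mul(Rational(1, 186), Pow(93, Rational(1, 2)))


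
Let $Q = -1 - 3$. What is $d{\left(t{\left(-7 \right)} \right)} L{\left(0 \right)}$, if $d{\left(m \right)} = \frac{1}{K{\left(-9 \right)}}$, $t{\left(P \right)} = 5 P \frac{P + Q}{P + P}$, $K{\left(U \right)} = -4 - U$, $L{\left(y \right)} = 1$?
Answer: $\frac{1}{5} \approx 0.2$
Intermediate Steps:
$Q = -4$
$t{\left(P \right)} = -10 + \frac{5 P}{2}$ ($t{\left(P \right)} = 5 P \frac{P - 4}{P + P} = 5 P \frac{-4 + P}{2 P} = -10 + \frac{5 P}{2}$)
$d{\left(m \right)} = \frac{1}{5}$ ($d{\left(m \right)} = \frac{1}{-4 - -9} = \frac{1}{-4 + 9} = \frac{1}{5}$)
$d{\left(t{\left(-7 \right)} \right)} L{\left(0 \right)} = \frac{1}{5} \cdot 1 = \frac{1}{5}$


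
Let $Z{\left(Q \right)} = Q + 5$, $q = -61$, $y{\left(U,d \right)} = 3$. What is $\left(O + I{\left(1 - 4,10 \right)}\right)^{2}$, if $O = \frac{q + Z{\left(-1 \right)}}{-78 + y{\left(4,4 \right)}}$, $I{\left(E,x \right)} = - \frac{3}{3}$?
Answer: $\frac{36}{625} \approx 0.0576$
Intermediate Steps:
$Z{\left(Q \right)} = 5 + Q$
$I{\left(E,x \right)} = -1$ ($I{\left(E,x \right)} = \left(-3\right) \frac{1}{3} = -1$)
$O = \frac{19}{25}$ ($O = \frac{-61 + \left(5 - 1\right)}{-78 + 3} = \frac{-61 + 4}{-75} = \left(-57\right) \left(- \frac{1}{75}\right) = \frac{19}{25} \approx 0.76$)
$\left(O + I{\left(1 - 4,10 \right)}\right)^{2} = \left(\frac{19}{25} - 1\right)^{2} = \left(- \frac{6}{25}\right)^{2} = \frac{36}{625}$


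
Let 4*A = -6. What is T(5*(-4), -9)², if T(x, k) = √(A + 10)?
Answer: 17/2 ≈ 8.5000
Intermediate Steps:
A = -3/2 (A = (¼)*(-6) = -3/2 ≈ -1.5000)
T(x, k) = √34/2 (T(x, k) = √(-3/2 + 10) = √(17/2) = √34/2)
T(5*(-4), -9)² = (√34/2)² = 17/2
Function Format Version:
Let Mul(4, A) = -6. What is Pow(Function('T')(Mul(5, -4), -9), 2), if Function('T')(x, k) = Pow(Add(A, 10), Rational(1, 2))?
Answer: Rational(17, 2) ≈ 8.5000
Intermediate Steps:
A = Rational(-3, 2) (A = Mul(Rational(1, 4), -6) = Rational(-3, 2) ≈ -1.5000)
Function('T')(x, k) = Mul(Rational(1, 2), Pow(34, Rational(1, 2))) (Function('T')(x, k) = Pow(Add(Rational(-3, 2), 10), Rational(1, 2)) = Pow(Rational(17, 2), Rational(1, 2)) = Mul(Rational(1, 2), Pow(34, Rational(1, 2))))
Pow(Function('T')(Mul(5, -4), -9), 2) = Pow(Mul(Rational(1, 2), Pow(34, Rational(1, 2))), 2) = Rational(17, 2)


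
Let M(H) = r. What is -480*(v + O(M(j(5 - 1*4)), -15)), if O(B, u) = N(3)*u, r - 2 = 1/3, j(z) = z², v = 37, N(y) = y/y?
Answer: -10560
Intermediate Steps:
N(y) = 1
r = 7/3 (r = 2 + 1/3 = 2 + 1*(⅓) = 2 + ⅓ = 7/3 ≈ 2.3333)
M(H) = 7/3
O(B, u) = u (O(B, u) = 1*u = u)
-480*(v + O(M(j(5 - 1*4)), -15)) = -480*(37 - 15) = -480*22 = -10560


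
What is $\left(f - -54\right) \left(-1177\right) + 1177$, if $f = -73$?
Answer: $23540$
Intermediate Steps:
$\left(f - -54\right) \left(-1177\right) + 1177 = \left(-73 - -54\right) \left(-1177\right) + 1177 = \left(-73 + 54\right) \left(-1177\right) + 1177 = \left(-19\right) \left(-1177\right) + 1177 = 22363 + 1177 = 23540$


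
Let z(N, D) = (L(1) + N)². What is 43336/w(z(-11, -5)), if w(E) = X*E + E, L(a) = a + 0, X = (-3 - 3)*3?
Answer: -10834/425 ≈ -25.492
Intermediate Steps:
X = -18 (X = -6*3 = -18)
L(a) = a
z(N, D) = (1 + N)²
w(E) = -17*E (w(E) = -18*E + E = -17*E)
43336/w(z(-11, -5)) = 43336/((-17*(1 - 11)²)) = 43336/((-17*(-10)²)) = 43336/((-17*100)) = 43336/(-1700) = 43336*(-1/1700) = -10834/425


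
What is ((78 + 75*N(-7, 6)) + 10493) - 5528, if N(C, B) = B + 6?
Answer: 5943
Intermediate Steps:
N(C, B) = 6 + B
((78 + 75*N(-7, 6)) + 10493) - 5528 = ((78 + 75*(6 + 6)) + 10493) - 5528 = ((78 + 75*12) + 10493) - 5528 = ((78 + 900) + 10493) - 5528 = (978 + 10493) - 5528 = 11471 - 5528 = 5943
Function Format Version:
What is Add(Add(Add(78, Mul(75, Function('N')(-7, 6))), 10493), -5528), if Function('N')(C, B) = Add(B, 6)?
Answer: 5943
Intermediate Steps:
Function('N')(C, B) = Add(6, B)
Add(Add(Add(78, Mul(75, Function('N')(-7, 6))), 10493), -5528) = Add(Add(Add(78, Mul(75, Add(6, 6))), 10493), -5528) = Add(Add(Add(78, Mul(75, 12)), 10493), -5528) = Add(Add(Add(78, 900), 10493), -5528) = Add(Add(978, 10493), -5528) = Add(11471, -5528) = 5943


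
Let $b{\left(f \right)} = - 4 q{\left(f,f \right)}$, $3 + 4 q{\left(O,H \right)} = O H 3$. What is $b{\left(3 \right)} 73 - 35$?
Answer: $-1787$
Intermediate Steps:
$q{\left(O,H \right)} = - \frac{3}{4} + \frac{3 H O}{4}$ ($q{\left(O,H \right)} = - \frac{3}{4} + \frac{O H 3}{4} = - \frac{3}{4} + \frac{H O 3}{4} = - \frac{3}{4} + \frac{3 H O}{4}$)
$b{\left(f \right)} = 3 - 3 f^{2}$ ($b{\left(f \right)} = - 4 \left(- \frac{3}{4} + \frac{3 f f}{4}\right) = - 4 \left(- \frac{3}{4} + \frac{3 f^{2}}{4}\right) = 3 - 3 f^{2}$)
$b{\left(3 \right)} 73 - 35 = \left(3 - 3 \cdot 3^{2}\right) 73 - 35 = \left(3 - 27\right) 73 - 35 = \left(-24\right) 73 - 35 = -1752 - 35 = -1787$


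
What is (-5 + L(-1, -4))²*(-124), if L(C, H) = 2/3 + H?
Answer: -77500/9 ≈ -8611.1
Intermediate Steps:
L(C, H) = ⅔ + H (L(C, H) = 2*(⅓) + H = ⅔ + H)
(-5 + L(-1, -4))²*(-124) = (-5 + (⅔ - 4))²*(-124) = (-5 - 10/3)²*(-124) = (-25/3)²*(-124) = (625/9)*(-124) = -77500/9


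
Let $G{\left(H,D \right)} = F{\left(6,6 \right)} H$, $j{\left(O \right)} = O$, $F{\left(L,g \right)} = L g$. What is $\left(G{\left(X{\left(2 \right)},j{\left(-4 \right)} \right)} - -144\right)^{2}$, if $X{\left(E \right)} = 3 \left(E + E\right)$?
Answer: $331776$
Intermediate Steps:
$X{\left(E \right)} = 6 E$ ($X{\left(E \right)} = 3 \cdot 2 E = 6 E$)
$G{\left(H,D \right)} = 36 H$ ($G{\left(H,D \right)} = 6 \cdot 6 H = 36 H$)
$\left(G{\left(X{\left(2 \right)},j{\left(-4 \right)} \right)} - -144\right)^{2} = \left(36 \cdot 6 \cdot 2 - -144\right)^{2} = \left(36 \cdot 12 + 144\right)^{2} = \left(432 + 144\right)^{2} = 576^{2} = 331776$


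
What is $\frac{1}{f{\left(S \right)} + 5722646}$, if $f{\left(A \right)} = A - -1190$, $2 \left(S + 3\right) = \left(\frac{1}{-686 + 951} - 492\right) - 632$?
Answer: $\frac{530}{3033333631} \approx 1.7473 \cdot 10^{-7}$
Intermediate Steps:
$S = - \frac{299449}{530}$ ($S = -3 + \frac{\left(\frac{1}{-686 + 951} - 492\right) - 632}{2} = -3 + \frac{\left(\frac{1}{265} - 492\right) - 632}{2} = -3 + \frac{- \frac{130379}{265} - 632}{2} = -3 + \frac{1}{2} \left(- \frac{297859}{265}\right) = -3 - \frac{297859}{530} = - \frac{299449}{530} \approx -565.0$)
$f{\left(A \right)} = 1190 + A$ ($f{\left(A \right)} = A + 1190 = 1190 + A$)
$\frac{1}{f{\left(S \right)} + 5722646} = \frac{1}{\left(1190 - \frac{299449}{530}\right) + 5722646} = \frac{1}{\frac{331251}{530} + 5722646} = \frac{1}{\frac{3033333631}{530}} = \frac{530}{3033333631}$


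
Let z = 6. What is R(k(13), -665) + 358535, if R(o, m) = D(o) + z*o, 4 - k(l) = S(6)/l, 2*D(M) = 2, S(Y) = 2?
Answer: 4661268/13 ≈ 3.5856e+5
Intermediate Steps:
D(M) = 1 (D(M) = (½)*2 = 1)
k(l) = 4 - 2/l
R(o, m) = 1 + 6*o
R(k(13), -665) + 358535 = (1 + 6*(4 - 2/13)) + 358535 = (1 + 6*(50/13)) + 358535 = (1 + 300/13) + 358535 = 313/13 + 358535 = 4661268/13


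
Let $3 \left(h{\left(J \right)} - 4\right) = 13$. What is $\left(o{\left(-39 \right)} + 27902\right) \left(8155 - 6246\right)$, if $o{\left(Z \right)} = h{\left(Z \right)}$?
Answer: $\frac{159842479}{3} \approx 5.3281 \cdot 10^{7}$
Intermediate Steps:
$h{\left(J \right)} = \frac{25}{3}$ ($h{\left(J \right)} = 4 + \frac{1}{3} \cdot 13 = 4 + \frac{13}{3} = \frac{25}{3}$)
$o{\left(Z \right)} = \frac{25}{3}$
$\left(o{\left(-39 \right)} + 27902\right) \left(8155 - 6246\right) = \left(\frac{25}{3} + 27902\right) \left(8155 - 6246\right) = \frac{83731}{3} \cdot 1909 = \frac{159842479}{3}$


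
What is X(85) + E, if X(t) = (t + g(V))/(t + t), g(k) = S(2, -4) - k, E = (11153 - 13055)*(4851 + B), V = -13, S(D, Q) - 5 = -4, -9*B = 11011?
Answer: -3518801143/510 ≈ -6.8996e+6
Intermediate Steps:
B = -11011/9 (B = -⅑*11011 = -11011/9 ≈ -1223.4)
S(D, Q) = 1 (S(D, Q) = 5 - 4 = 1)
E = -20698832/3 (E = (11153 - 13055)*(4851 - 11011/9) = -1902*32648/9 = -20698832/3 ≈ -6.8996e+6)
g(k) = 1 - k
X(t) = (14 + t)/(2*t) (X(t) = (t + (1 - 1*(-13)))/(t + t) = (t + (1 + 13))/((2*t)) = (t + 14)*(1/(2*t)) = (14 + t)*(1/(2*t)) = (14 + t)/(2*t))
X(85) + E = (½)*(14 + 85)/85 - 20698832/3 = (½)*(1/85)*99 - 20698832/3 = 99/170 - 20698832/3 = -3518801143/510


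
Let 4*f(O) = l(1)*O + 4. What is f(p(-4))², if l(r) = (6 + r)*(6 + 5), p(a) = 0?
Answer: 1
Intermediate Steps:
l(r) = 66 + 11*r (l(r) = (6 + r)*11 = 66 + 11*r)
f(O) = 1 + 77*O/4 (f(O) = ((66 + 11*1)*O + 4)/4 = ((66 + 11)*O + 4)/4 = (77*O + 4)/4 = (4 + 77*O)/4 = 1 + 77*O/4)
f(p(-4))² = (1 + (77/4)*0)² = (1 + 0)² = 1² = 1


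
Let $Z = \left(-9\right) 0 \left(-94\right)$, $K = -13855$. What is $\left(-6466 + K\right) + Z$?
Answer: $-20321$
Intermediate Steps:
$Z = 0$ ($Z = 0 \left(-94\right) = 0$)
$\left(-6466 + K\right) + Z = \left(-6466 - 13855\right) + 0 = -20321 + 0 = -20321$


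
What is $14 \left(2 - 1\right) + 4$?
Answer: $18$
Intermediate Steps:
$14 \left(2 - 1\right) + 4 = 14 \cdot 1 + 4 = 14 + 4 = 18$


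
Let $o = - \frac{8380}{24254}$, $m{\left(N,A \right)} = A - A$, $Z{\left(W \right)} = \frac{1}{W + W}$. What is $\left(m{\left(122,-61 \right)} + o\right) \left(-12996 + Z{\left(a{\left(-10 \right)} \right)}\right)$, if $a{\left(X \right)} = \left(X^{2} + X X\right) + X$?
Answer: $\frac{2069222701}{460826} \approx 4490.3$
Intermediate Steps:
$a{\left(X \right)} = X + 2 X^{2}$ ($a{\left(X \right)} = \left(X^{2} + X^{2}\right) + X = 2 X^{2} + X = X + 2 X^{2}$)
$Z{\left(W \right)} = \frac{1}{2 W}$
$m{\left(N,A \right)} = 0$
$o = - \frac{4190}{12127}$ ($o = \left(-8380\right) \frac{1}{24254} = - \frac{4190}{12127} \approx -0.34551$)
$\left(m{\left(122,-61 \right)} + o\right) \left(-12996 + Z{\left(a{\left(-10 \right)} \right)}\right) = \left(0 - \frac{4190}{12127}\right) \left(-12996 + \frac{1}{2 \left(- 10 \left(1 + 2 \left(-10\right)\right)\right)}\right) = - \frac{4190 \left(-12996 + \frac{1}{2 \left(- 10 \left(1 - 20\right)\right)}\right)}{12127} = - \frac{4190 \left(-12996 + \frac{1}{2 \left(\left(-10\right) \left(-19\right)\right)}\right)}{12127} = - \frac{4190 \left(-12996 + \frac{1}{2 \cdot 190}\right)}{12127} = - \frac{4190 \left(-12996 + \frac{1}{2} \cdot \frac{1}{190}\right)}{12127} = - \frac{4190 \left(-12996 + \frac{1}{380}\right)}{12127} = \left(- \frac{4190}{12127}\right) \left(- \frac{4938479}{380}\right) = \frac{2069222701}{460826}$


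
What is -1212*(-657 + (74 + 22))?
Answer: 679932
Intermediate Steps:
-1212*(-657 + (74 + 22)) = -1212*(-657 + 96) = -1212*(-561) = 679932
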